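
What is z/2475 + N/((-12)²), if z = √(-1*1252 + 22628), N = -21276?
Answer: -591/4 + 8*√334/2475 ≈ -147.69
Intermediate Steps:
z = 8*√334 (z = √(-1252 + 22628) = √21376 = 8*√334 ≈ 146.21)
z/2475 + N/((-12)²) = (8*√334)/2475 - 21276/((-12)²) = (8*√334)*(1/2475) - 21276/144 = 8*√334/2475 - 21276*1/144 = 8*√334/2475 - 591/4 = -591/4 + 8*√334/2475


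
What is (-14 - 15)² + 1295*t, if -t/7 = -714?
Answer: 6473251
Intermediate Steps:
t = 4998 (t = -7*(-714) = 4998)
(-14 - 15)² + 1295*t = (-14 - 15)² + 1295*4998 = (-29)² + 6472410 = 841 + 6472410 = 6473251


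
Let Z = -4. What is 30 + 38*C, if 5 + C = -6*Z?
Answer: 752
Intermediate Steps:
C = 19 (C = -5 - 6*(-4) = -5 + 24 = 19)
30 + 38*C = 30 + 38*19 = 30 + 722 = 752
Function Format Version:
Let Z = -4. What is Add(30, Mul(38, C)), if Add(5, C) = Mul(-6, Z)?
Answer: 752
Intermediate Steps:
C = 19 (C = Add(-5, Mul(-6, -4)) = Add(-5, 24) = 19)
Add(30, Mul(38, C)) = Add(30, Mul(38, 19)) = Add(30, 722) = 752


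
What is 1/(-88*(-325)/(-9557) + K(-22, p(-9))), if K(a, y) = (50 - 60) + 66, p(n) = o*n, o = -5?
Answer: 9557/506592 ≈ 0.018865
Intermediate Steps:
p(n) = -5*n
K(a, y) = 56 (K(a, y) = -10 + 66 = 56)
1/(-88*(-325)/(-9557) + K(-22, p(-9))) = 1/(-88*(-325)/(-9557) + 56) = 1/(28600*(-1/9557) + 56) = 1/(-28600/9557 + 56) = 1/(506592/9557) = 9557/506592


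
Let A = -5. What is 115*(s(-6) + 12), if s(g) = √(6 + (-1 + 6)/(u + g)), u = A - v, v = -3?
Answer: 1380 + 115*√86/4 ≈ 1646.6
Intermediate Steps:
u = -2 (u = -5 - 1*(-3) = -5 + 3 = -2)
s(g) = √(6 + 5/(-2 + g)) (s(g) = √(6 + (-1 + 6)/(-2 + g)) = √(6 + 5/(-2 + g)))
115*(s(-6) + 12) = 115*(√((-7 + 6*(-6))/(-2 - 6)) + 12) = 115*(√((-7 - 36)/(-8)) + 12) = 115*(√(-⅛*(-43)) + 12) = 115*(√(43/8) + 12) = 115*(√86/4 + 12) = 115*(12 + √86/4) = 1380 + 115*√86/4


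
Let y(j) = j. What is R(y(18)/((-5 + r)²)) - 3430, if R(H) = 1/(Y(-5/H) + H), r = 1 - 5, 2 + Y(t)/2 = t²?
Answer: -62278492/18157 ≈ -3430.0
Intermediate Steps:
Y(t) = -4 + 2*t²
r = -4
R(H) = 1/(-4 + H + 50/H²) (R(H) = 1/((-4 + 2*(-5/H)²) + H) = 1/((-4 + 2*(25/H²)) + H) = 1/((-4 + 50/H²) + H) = 1/(-4 + H + 50/H²))
R(y(18)/((-5 + r)²)) - 3430 = (18/((-5 - 4)²))²/(50 + (18/((-5 - 4)²))³ - 4*324/(-5 - 4)⁴) - 3430 = (18/((-9)²))²/(50 + (18/((-9)²))³ - 4*(18/((-9)²))²) - 3430 = (18/81)²/(50 + (18/81)³ - 4*(18/81)²) - 3430 = (18*(1/81))²/(50 + (18*(1/81))³ - 4*(18*(1/81))²) - 3430 = (2/9)²/(50 + (2/9)³ - 4*(2/9)²) - 3430 = 4/(81*(50 + 8/729 - 4*4/81)) - 3430 = 4/(81*(50 + 8/729 - 16/81)) - 3430 = 4/(81*(36314/729)) - 3430 = (4/81)*(729/36314) - 3430 = 18/18157 - 3430 = -62278492/18157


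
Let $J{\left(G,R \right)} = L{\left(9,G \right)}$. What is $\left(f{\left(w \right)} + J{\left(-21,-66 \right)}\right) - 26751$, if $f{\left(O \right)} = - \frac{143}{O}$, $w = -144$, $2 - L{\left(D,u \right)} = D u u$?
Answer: $- \frac{4423249}{144} \approx -30717.0$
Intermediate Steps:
$L{\left(D,u \right)} = 2 - D u^{2}$ ($L{\left(D,u \right)} = 2 - D u u = 2 - D u^{2}$)
$J{\left(G,R \right)} = 2 - 9 G^{2}$
$\left(f{\left(w \right)} + J{\left(-21,-66 \right)}\right) - 26751 = \left(- \frac{143}{-144} + \left(2 - 9 \left(-21\right)^{2}\right)\right) - 26751 = \left(\left(-143\right) \left(- \frac{1}{144}\right) + \left(2 - 3969\right)\right) - 26751 = \left(\frac{143}{144} + \left(2 - 3969\right)\right) - 26751 = \left(\frac{143}{144} - 3967\right) - 26751 = - \frac{571105}{144} - 26751 = - \frac{4423249}{144}$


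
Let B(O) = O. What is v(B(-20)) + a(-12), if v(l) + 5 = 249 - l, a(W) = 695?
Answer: 959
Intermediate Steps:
v(l) = 244 - l (v(l) = -5 + (249 - l) = 244 - l)
v(B(-20)) + a(-12) = (244 - 1*(-20)) + 695 = (244 + 20) + 695 = 264 + 695 = 959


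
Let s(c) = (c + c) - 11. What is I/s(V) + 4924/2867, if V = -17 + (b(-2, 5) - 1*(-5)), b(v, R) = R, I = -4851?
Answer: 14030917/71675 ≈ 195.76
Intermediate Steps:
V = -7 (V = -17 + (5 - 1*(-5)) = -17 + (5 + 5) = -17 + 10 = -7)
s(c) = -11 + 2*c (s(c) = 2*c - 11 = -11 + 2*c)
I/s(V) + 4924/2867 = -4851/(-11 + 2*(-7)) + 4924/2867 = -4851/(-11 - 14) + 4924*(1/2867) = -4851/(-25) + 4924/2867 = -4851*(-1/25) + 4924/2867 = 4851/25 + 4924/2867 = 14030917/71675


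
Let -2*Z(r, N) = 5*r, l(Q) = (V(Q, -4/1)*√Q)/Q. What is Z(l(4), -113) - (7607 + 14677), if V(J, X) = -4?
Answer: -22279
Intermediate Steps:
l(Q) = -4/√Q (l(Q) = (-4*√Q)/Q = -4/√Q)
Z(r, N) = -5*r/2
Z(l(4), -113) - (7607 + 14677) = -(-10)/√4 - (7607 + 14677) = -(-10)/2 - 1*22284 = -5/2*(-2) - 22284 = 5 - 22284 = -22279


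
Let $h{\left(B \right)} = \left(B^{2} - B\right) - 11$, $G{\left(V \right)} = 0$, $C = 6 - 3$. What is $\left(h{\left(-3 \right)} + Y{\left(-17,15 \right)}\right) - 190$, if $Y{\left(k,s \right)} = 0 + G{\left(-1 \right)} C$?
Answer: $-189$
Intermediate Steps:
$C = 3$ ($C = 6 - 3 = 3$)
$Y{\left(k,s \right)} = 0$ ($Y{\left(k,s \right)} = 0 + 0 \cdot 3 = 0 + 0 = 0$)
$h{\left(B \right)} = -11 + B^{2} - B$
$\left(h{\left(-3 \right)} + Y{\left(-17,15 \right)}\right) - 190 = \left(\left(-11 + \left(-3\right)^{2} - -3\right) + 0\right) - 190 = \left(\left(-11 + 9 + 3\right) + 0\right) - 190 = \left(1 + 0\right) - 190 = 1 - 190 = -189$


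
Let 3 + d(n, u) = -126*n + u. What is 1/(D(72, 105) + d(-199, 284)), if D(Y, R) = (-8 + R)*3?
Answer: 1/25646 ≈ 3.8992e-5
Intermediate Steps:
D(Y, R) = -24 + 3*R
d(n, u) = -3 + u - 126*n (d(n, u) = -3 + (-126*n + u) = -3 + (u - 126*n) = -3 + u - 126*n)
1/(D(72, 105) + d(-199, 284)) = 1/((-24 + 3*105) + (-3 + 284 - 126*(-199))) = 1/((-24 + 315) + (-3 + 284 + 25074)) = 1/(291 + 25355) = 1/25646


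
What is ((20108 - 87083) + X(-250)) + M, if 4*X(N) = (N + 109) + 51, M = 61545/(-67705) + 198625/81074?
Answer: -477595500514/7128721 ≈ -66996.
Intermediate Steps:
M = 21969367/14257442 (M = 61545*(-1/67705) + 198625*(1/81074) = -1119/1231 + 28375/11582 = 21969367/14257442 ≈ 1.5409)
X(N) = 40 + N/4 (X(N) = ((N + 109) + 51)/4 = ((109 + N) + 51)/4 = (160 + N)/4 = 40 + N/4)
((20108 - 87083) + X(-250)) + M = ((20108 - 87083) + (40 + (1/4)*(-250))) + 21969367/14257442 = (-66975 + (40 - 125/2)) + 21969367/14257442 = (-66975 - 45/2) + 21969367/14257442 = -133995/2 + 21969367/14257442 = -477595500514/7128721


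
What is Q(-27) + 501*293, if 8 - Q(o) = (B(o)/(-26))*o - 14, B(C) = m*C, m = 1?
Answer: 3817919/26 ≈ 1.4684e+5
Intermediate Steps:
B(C) = C (B(C) = 1*C = C)
Q(o) = 22 + o²/26 (Q(o) = 8 - ((o/(-26))*o - 14) = 8 - ((o*(-1/26))*o - 14) = 8 - ((-o/26)*o - 14) = 8 - (-o²/26 - 14) = 8 - (-14 - o²/26) = 8 + (14 + o²/26) = 22 + o²/26)
Q(-27) + 501*293 = (22 + (1/26)*(-27)²) + 501*293 = (22 + (1/26)*729) + 146793 = (22 + 729/26) + 146793 = 1301/26 + 146793 = 3817919/26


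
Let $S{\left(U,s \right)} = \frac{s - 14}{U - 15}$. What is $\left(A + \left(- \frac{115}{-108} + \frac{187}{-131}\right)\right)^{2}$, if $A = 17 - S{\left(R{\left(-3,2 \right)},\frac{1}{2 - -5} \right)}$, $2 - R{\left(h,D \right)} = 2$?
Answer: $\frac{60544318926529}{245203232400} \approx 246.91$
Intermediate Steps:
$R{\left(h,D \right)} = 0$ ($R{\left(h,D \right)} = 2 - 2 = 0$)
$S{\left(U,s \right)} = \frac{-14 + s}{-15 + U}$
$A = \frac{1688}{105}$ ($A = 17 - \frac{-14 + \frac{1}{2 - -5}}{-15 + 0} = 17 - \frac{-14 + \frac{1}{2 + 5}}{-15} = 17 - - \frac{-14 + \frac{1}{7}}{15} = 17 - \left(- \frac{1}{15}\right) \left(- \frac{97}{7}\right) = 17 - \frac{97}{105} = \frac{1688}{105} \approx 16.076$)
$\left(A + \left(- \frac{115}{-108} + \frac{187}{-131}\right)\right)^{2} = \left(\frac{1688}{105} + \left(- \frac{115}{-108} + \frac{187}{-131}\right)\right)^{2} = \left(\frac{1688}{105} + \left(\left(-115\right) \left(- \frac{1}{108}\right) + 187 \left(- \frac{1}{131}\right)\right)\right)^{2} = \left(\frac{1688}{105} + \left(\frac{115}{108} - \frac{187}{131}\right)\right)^{2} = \left(\frac{1688}{105} - \frac{5131}{14148}\right)^{2} = \left(\frac{7781023}{495180}\right)^{2} = \frac{60544318926529}{245203232400}$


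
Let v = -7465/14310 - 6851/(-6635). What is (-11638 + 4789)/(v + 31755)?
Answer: -130058195130/603017145857 ≈ -0.21568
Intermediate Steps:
v = 9701507/18989370 (v = -7465*1/14310 - 6851*(-1/6635) = -1493/2862 + 6851/6635 = 9701507/18989370 ≈ 0.51089)
(-11638 + 4789)/(v + 31755) = (-11638 + 4789)/(9701507/18989370 + 31755) = -6849/603017145857/18989370 = -6849*18989370/603017145857 = -130058195130/603017145857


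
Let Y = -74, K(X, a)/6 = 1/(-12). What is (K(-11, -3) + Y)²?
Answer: 22201/4 ≈ 5550.3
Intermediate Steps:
K(X, a) = -½ (K(X, a) = 6/(-12) = 6*(-1/12) = -½)
(K(-11, -3) + Y)² = (-½ - 74)² = (-149/2)² = 22201/4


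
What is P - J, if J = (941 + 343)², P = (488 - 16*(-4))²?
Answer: -1343952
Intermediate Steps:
P = 304704 (P = (488 + 64)² = 552² = 304704)
J = 1648656 (J = 1284² = 1648656)
P - J = 304704 - 1*1648656 = 304704 - 1648656 = -1343952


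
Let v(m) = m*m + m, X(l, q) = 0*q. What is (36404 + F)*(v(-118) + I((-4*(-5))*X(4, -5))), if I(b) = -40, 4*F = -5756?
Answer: 481328190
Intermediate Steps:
X(l, q) = 0
F = -1439 (F = (1/4)*(-5756) = -1439)
v(m) = m + m**2 (v(m) = m**2 + m = m + m**2)
(36404 + F)*(v(-118) + I((-4*(-5))*X(4, -5))) = (36404 - 1439)*(-118*(1 - 118) - 40) = 34965*(-118*(-117) - 40) = 34965*(13806 - 40) = 34965*13766 = 481328190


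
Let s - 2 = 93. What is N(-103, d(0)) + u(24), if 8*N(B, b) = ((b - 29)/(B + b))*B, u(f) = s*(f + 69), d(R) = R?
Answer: 70651/8 ≈ 8831.4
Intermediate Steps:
s = 95 (s = 2 + 93 = 95)
u(f) = 6555 + 95*f (u(f) = 95*(f + 69) = 95*(69 + f) = 6555 + 95*f)
N(B, b) = B*(-29 + b)/(8*(B + b)) (N(B, b) = (((b - 29)/(B + b))*B)/8 = (((-29 + b)/(B + b))*B)/8 = (B*(-29 + b)/(B + b))/8 = B*(-29 + b)/(8*(B + b)))
N(-103, d(0)) + u(24) = (1/8)*(-103)*(-29 + 0)/(-103 + 0) + (6555 + 95*24) = (1/8)*(-103)*(-29)/(-103) + (6555 + 2280) = (1/8)*(-103)*(-1/103)*(-29) + 8835 = -29/8 + 8835 = 70651/8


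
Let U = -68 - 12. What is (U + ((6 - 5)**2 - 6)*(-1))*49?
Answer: -3675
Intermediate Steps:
U = -80
(U + ((6 - 5)**2 - 6)*(-1))*49 = (-80 + ((6 - 5)**2 - 6)*(-1))*49 = (-80 + (1**2 - 6)*(-1))*49 = (-80 + (1 - 6)*(-1))*49 = (-80 - 5*(-1))*49 = (-80 + 5)*49 = -75*49 = -3675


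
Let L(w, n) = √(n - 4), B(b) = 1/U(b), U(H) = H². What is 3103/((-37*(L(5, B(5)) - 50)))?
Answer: 3878750/2316163 + 46545*I*√11/2316163 ≈ 1.6746 + 0.06665*I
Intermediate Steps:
B(b) = b⁻² (B(b) = 1/(b²) = b⁻²)
L(w, n) = √(-4 + n)
3103/((-37*(L(5, B(5)) - 50))) = 3103/((-37*(√(-4 + 5⁻²) - 50))) = 3103/((-37*(√(-4 + 1/25) - 50))) = 3103/((-37*(√(-99/25) - 50))) = 3103/((-37*(3*I*√11/5 - 50))) = 3103/((-37*(-50 + 3*I*√11/5))) = 3103/(1850 - 111*I*√11/5)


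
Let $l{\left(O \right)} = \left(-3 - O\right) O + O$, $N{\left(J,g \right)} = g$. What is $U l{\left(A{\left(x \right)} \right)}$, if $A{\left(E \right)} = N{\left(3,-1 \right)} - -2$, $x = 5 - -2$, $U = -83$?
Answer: $249$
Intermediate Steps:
$x = 7$ ($x = 5 + 2 = 7$)
$A{\left(E \right)} = 1$ ($A{\left(E \right)} = -1 - -2 = -1 + 2 = 1$)
$l{\left(O \right)} = O + O \left(-3 - O\right)$ ($l{\left(O \right)} = O \left(-3 - O\right) + O = O + O \left(-3 - O\right)$)
$U l{\left(A{\left(x \right)} \right)} = - 83 \left(\left(-1\right) 1 \left(2 + 1\right)\right) = - 83 \left(\left(-1\right) 1 \cdot 3\right) = \left(-83\right) \left(-3\right) = 249$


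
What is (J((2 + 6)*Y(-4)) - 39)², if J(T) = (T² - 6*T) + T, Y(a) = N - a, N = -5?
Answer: 4225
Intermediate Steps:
Y(a) = -5 - a
J(T) = T² - 5*T
(J((2 + 6)*Y(-4)) - 39)² = (((2 + 6)*(-5 - 1*(-4)))*(-5 + (2 + 6)*(-5 - 1*(-4))) - 39)² = ((8*(-5 + 4))*(-5 + 8*(-5 + 4)) - 39)² = ((8*(-1))*(-5 + 8*(-1)) - 39)² = (-8*(-5 - 8) - 39)² = (-8*(-13) - 39)² = (104 - 39)² = 65² = 4225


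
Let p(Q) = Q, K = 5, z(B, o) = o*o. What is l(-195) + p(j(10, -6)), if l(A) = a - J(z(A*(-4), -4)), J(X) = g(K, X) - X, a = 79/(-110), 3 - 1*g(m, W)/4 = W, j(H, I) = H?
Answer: 8501/110 ≈ 77.282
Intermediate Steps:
z(B, o) = o²
g(m, W) = 12 - 4*W
a = -79/110 (a = 79*(-1/110) = -79/110 ≈ -0.71818)
J(X) = 12 - 5*X (J(X) = (12 - 4*X) - X = 12 - 5*X)
l(A) = 7401/110 (l(A) = -79/110 - (12 - 5*(-4)²) = -79/110 - (12 - 5*16) = -79/110 - (12 - 80) = -79/110 - 1*(-68) = -79/110 + 68 = 7401/110)
l(-195) + p(j(10, -6)) = 7401/110 + 10 = 8501/110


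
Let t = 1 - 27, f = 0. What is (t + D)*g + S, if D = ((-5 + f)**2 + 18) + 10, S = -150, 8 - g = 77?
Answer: -2013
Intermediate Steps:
g = -69 (g = 8 - 1*77 = 8 - 77 = -69)
t = -26
D = 53 (D = ((-5 + 0)**2 + 18) + 10 = ((-5)**2 + 18) + 10 = (25 + 18) + 10 = 43 + 10 = 53)
(t + D)*g + S = (-26 + 53)*(-69) - 150 = 27*(-69) - 150 = -1863 - 150 = -2013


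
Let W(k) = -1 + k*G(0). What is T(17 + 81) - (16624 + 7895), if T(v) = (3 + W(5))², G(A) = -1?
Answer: -24510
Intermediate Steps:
W(k) = -1 - k (W(k) = -1 + k*(-1) = -1 - k)
T(v) = 9 (T(v) = (3 + (-1 - 1*5))² = (3 + (-1 - 5))² = (3 - 6)² = (-3)² = 9)
T(17 + 81) - (16624 + 7895) = 9 - (16624 + 7895) = 9 - 1*24519 = 9 - 24519 = -24510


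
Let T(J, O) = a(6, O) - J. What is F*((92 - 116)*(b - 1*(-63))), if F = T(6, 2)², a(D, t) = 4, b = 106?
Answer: -16224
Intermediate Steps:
T(J, O) = 4 - J
F = 4 (F = (4 - 1*6)² = (4 - 6)² = (-2)² = 4)
F*((92 - 116)*(b - 1*(-63))) = 4*((92 - 116)*(106 - 1*(-63))) = 4*(-24*(106 + 63)) = 4*(-24*169) = 4*(-4056) = -16224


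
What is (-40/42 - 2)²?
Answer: 3844/441 ≈ 8.7166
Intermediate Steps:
(-40/42 - 2)² = (-40*1/42 - 2)² = (-20/21 - 2)² = (-62/21)² = 3844/441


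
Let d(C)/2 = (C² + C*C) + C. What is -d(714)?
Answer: -2040612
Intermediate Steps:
d(C) = 2*C + 4*C² (d(C) = 2*((C² + C*C) + C) = 2*((C² + C²) + C) = 2*(2*C² + C) = 2*(C + 2*C²) = 2*C + 4*C²)
-d(714) = -2*714*(1 + 2*714) = -2*714*(1 + 1428) = -2*714*1429 = -1*2040612 = -2040612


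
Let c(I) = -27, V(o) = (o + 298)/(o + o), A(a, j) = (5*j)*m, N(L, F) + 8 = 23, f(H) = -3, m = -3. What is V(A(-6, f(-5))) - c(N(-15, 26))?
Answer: 2773/90 ≈ 30.811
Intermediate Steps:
N(L, F) = 15 (N(L, F) = -8 + 23 = 15)
A(a, j) = -15*j (A(a, j) = (5*j)*(-3) = -15*j)
V(o) = (298 + o)/(2*o) (V(o) = (298 + o)/((2*o)) = (298 + o)*(1/(2*o)) = (298 + o)/(2*o))
V(A(-6, f(-5))) - c(N(-15, 26)) = (298 - 15*(-3))/(2*((-15*(-3)))) - 1*(-27) = (½)*(298 + 45)/45 + 27 = (½)*(1/45)*343 + 27 = 343/90 + 27 = 2773/90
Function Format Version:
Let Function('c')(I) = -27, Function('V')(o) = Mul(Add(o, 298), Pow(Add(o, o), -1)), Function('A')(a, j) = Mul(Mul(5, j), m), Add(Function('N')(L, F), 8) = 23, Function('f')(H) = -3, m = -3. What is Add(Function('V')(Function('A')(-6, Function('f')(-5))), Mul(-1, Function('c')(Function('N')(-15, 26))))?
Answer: Rational(2773, 90) ≈ 30.811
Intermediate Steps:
Function('N')(L, F) = 15 (Function('N')(L, F) = Add(-8, 23) = 15)
Function('A')(a, j) = Mul(-15, j) (Function('A')(a, j) = Mul(Mul(5, j), -3) = Mul(-15, j))
Function('V')(o) = Mul(Rational(1, 2), Pow(o, -1), Add(298, o)) (Function('V')(o) = Mul(Add(298, o), Pow(Mul(2, o), -1)) = Mul(Add(298, o), Mul(Rational(1, 2), Pow(o, -1))) = Mul(Rational(1, 2), Pow(o, -1), Add(298, o)))
Add(Function('V')(Function('A')(-6, Function('f')(-5))), Mul(-1, Function('c')(Function('N')(-15, 26)))) = Add(Mul(Rational(1, 2), Pow(Mul(-15, -3), -1), Add(298, Mul(-15, -3))), Mul(-1, -27)) = Add(Mul(Rational(1, 2), Pow(45, -1), Add(298, 45)), 27) = Add(Mul(Rational(1, 2), Rational(1, 45), 343), 27) = Add(Rational(343, 90), 27) = Rational(2773, 90)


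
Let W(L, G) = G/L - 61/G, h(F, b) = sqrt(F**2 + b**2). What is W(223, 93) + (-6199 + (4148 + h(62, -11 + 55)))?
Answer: -42540643/20739 + 34*sqrt(5) ≈ -1975.2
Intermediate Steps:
W(L, G) = -61/G + G/L
W(223, 93) + (-6199 + (4148 + h(62, -11 + 55))) = (-61/93 + 93/223) + (-6199 + (4148 + sqrt(62**2 + (-11 + 55)**2))) = (-61*1/93 + 93*(1/223)) + (-6199 + (4148 + sqrt(3844 + 44**2))) = (-61/93 + 93/223) + (-6199 + (4148 + sqrt(3844 + 1936))) = -4954/20739 + (-6199 + (4148 + sqrt(5780))) = -4954/20739 + (-6199 + (4148 + 34*sqrt(5))) = -4954/20739 + (-2051 + 34*sqrt(5)) = -42540643/20739 + 34*sqrt(5)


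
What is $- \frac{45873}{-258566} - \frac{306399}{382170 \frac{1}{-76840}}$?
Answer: $\frac{202920588276299}{3293872274} \approx 61606.0$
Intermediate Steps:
$- \frac{45873}{-258566} - \frac{306399}{382170 \frac{1}{-76840}} = \left(-45873\right) \left(- \frac{1}{258566}\right) - \frac{306399}{382170 \left(- \frac{1}{76840}\right)} = \frac{45873}{258566} - \frac{306399}{- \frac{38217}{7684}} = \frac{45873}{258566} - - \frac{784789972}{12739} = \frac{45873}{258566} + \frac{784789972}{12739} = \frac{202920588276299}{3293872274}$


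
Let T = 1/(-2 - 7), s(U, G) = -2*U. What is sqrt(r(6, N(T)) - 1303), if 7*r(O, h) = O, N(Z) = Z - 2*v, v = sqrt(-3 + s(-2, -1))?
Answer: I*sqrt(63805)/7 ≈ 36.085*I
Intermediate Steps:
v = 1 (v = sqrt(-3 - 2*(-2)) = sqrt(-3 + 4) = sqrt(1) = 1)
T = -1/9 (T = 1/(-9) = -1/9 ≈ -0.11111)
N(Z) = -2 + Z (N(Z) = Z - 2*1 = Z - 2 = -2 + Z)
r(O, h) = O/7
sqrt(r(6, N(T)) - 1303) = sqrt((1/7)*6 - 1303) = sqrt(6/7 - 1303) = sqrt(-9115/7) = I*sqrt(63805)/7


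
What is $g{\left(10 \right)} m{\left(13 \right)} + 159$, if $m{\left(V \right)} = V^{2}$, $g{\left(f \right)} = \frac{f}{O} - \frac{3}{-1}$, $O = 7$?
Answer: $\frac{6352}{7} \approx 907.43$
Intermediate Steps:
$g{\left(f \right)} = 3 + \frac{f}{7}$ ($g{\left(f \right)} = \frac{f}{7} - \frac{3}{-1} = f \frac{1}{7} - -3 = \frac{f}{7} + 3 = 3 + \frac{f}{7}$)
$g{\left(10 \right)} m{\left(13 \right)} + 159 = \left(3 + \frac{1}{7} \cdot 10\right) 13^{2} + 159 = \left(3 + \frac{10}{7}\right) 169 + 159 = \frac{31}{7} \cdot 169 + 159 = \frac{5239}{7} + 159 = \frac{6352}{7}$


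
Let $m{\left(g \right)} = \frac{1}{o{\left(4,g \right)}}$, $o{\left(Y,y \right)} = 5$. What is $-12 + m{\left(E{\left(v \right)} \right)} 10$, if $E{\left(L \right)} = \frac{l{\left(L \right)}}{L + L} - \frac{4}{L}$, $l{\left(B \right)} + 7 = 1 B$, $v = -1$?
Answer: $-10$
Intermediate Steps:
$l{\left(B \right)} = -7 + B$ ($l{\left(B \right)} = -7 + 1 B = -7 + B$)
$E{\left(L \right)} = - \frac{4}{L} + \frac{-7 + L}{2 L}$ ($E{\left(L \right)} = \frac{-7 + L}{L + L} - \frac{4}{L} = \frac{-7 + L}{2 L} - \frac{4}{L} = - \frac{4}{L} + \frac{-7 + L}{2 L}$)
$m{\left(g \right)} = \frac{1}{5}$
$-12 + m{\left(E{\left(v \right)} \right)} 10 = -12 + \frac{1}{5} \cdot 10 = -12 + 2 = -10$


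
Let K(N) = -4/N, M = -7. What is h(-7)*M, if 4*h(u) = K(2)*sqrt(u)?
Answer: 7*I*sqrt(7)/2 ≈ 9.2601*I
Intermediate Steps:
h(u) = -sqrt(u)/2 (h(u) = ((-4/2)*sqrt(u))/4 = ((-4*1/2)*sqrt(u))/4 = (-2*sqrt(u))/4 = -sqrt(u)/2)
h(-7)*M = -I*sqrt(7)/2*(-7) = 7*I*sqrt(7)/2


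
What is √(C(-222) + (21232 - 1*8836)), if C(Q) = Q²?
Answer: 4*√3855 ≈ 248.35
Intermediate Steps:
√(C(-222) + (21232 - 1*8836)) = √((-222)² + (21232 - 1*8836)) = √(49284 + (21232 - 8836)) = √(49284 + 12396) = √61680 = 4*√3855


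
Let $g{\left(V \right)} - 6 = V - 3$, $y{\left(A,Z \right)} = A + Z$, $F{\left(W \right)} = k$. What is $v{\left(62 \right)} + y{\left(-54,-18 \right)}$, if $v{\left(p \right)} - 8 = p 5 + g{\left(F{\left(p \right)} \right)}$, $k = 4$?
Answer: $253$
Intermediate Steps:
$F{\left(W \right)} = 4$
$g{\left(V \right)} = 3 + V$ ($g{\left(V \right)} = 6 + \left(V - 3\right) = 6 + \left(-3 + V\right) = 3 + V$)
$v{\left(p \right)} = 15 + 5 p$ ($v{\left(p \right)} = 8 + \left(p 5 + \left(3 + 4\right)\right) = 8 + \left(5 p + 7\right) = 8 + \left(7 + 5 p\right) = 15 + 5 p$)
$v{\left(62 \right)} + y{\left(-54,-18 \right)} = \left(15 + 5 \cdot 62\right) - 72 = \left(15 + 310\right) - 72 = 325 - 72 = 253$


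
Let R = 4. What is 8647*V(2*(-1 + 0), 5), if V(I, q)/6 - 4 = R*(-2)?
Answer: -207528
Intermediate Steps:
V(I, q) = -24 (V(I, q) = 24 + 6*(4*(-2)) = 24 + 6*(-8) = 24 - 48 = -24)
8647*V(2*(-1 + 0), 5) = 8647*(-24) = -207528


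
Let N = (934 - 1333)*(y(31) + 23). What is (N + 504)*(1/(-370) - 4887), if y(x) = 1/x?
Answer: 243438562521/5735 ≈ 4.2448e+7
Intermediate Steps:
y(x) = 1/x
N = -284886/31 (N = (934 - 1333)*(1/31 + 23) = -399*(1/31 + 23) = -399*714/31 = -284886/31 ≈ -9189.9)
(N + 504)*(1/(-370) - 4887) = (-284886/31 + 504)*(1/(-370) - 4887) = -269262*(-1/370 - 4887)/31 = -269262/31*(-1808191/370) = 243438562521/5735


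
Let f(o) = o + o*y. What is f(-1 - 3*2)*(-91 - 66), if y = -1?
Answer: 0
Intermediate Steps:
f(o) = 0 (f(o) = o + o*(-1) = o - o = 0)
f(-1 - 3*2)*(-91 - 66) = 0*(-91 - 66) = 0*(-157) = 0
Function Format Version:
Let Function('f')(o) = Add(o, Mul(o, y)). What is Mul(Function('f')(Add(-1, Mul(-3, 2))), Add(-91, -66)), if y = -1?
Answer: 0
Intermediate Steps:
Function('f')(o) = 0 (Function('f')(o) = Add(o, Mul(o, -1)) = Add(o, Mul(-1, o)) = 0)
Mul(Function('f')(Add(-1, Mul(-3, 2))), Add(-91, -66)) = Mul(0, Add(-91, -66)) = Mul(0, -157) = 0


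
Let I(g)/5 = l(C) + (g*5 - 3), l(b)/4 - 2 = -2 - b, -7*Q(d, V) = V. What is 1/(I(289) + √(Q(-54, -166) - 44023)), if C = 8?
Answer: 3290/23215033 - I*√2155965/348225495 ≈ 0.00014172 - 4.2166e-6*I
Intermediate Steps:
Q(d, V) = -V/7
l(b) = -4*b (l(b) = 8 + 4*(-2 - b) = 8 + (-8 - 4*b) = -4*b)
I(g) = -175 + 25*g (I(g) = 5*(-4*8 + (g*5 - 3)) = 5*(-32 + (5*g - 3)) = 5*(-32 + (-3 + 5*g)) = 5*(-35 + 5*g) = -175 + 25*g)
1/(I(289) + √(Q(-54, -166) - 44023)) = 1/((-175 + 25*289) + √(-⅐*(-166) - 44023)) = 1/((-175 + 7225) + √(166/7 - 44023)) = 1/(7050 + √(-307995/7)) = 1/(7050 + I*√2155965/7)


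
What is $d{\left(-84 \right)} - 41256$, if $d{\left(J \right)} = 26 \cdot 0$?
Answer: $-41256$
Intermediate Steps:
$d{\left(J \right)} = 0$
$d{\left(-84 \right)} - 41256 = 0 - 41256 = -41256$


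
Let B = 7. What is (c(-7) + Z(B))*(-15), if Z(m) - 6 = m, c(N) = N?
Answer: -90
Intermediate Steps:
Z(m) = 6 + m
(c(-7) + Z(B))*(-15) = (-7 + (6 + 7))*(-15) = (-7 + 13)*(-15) = 6*(-15) = -90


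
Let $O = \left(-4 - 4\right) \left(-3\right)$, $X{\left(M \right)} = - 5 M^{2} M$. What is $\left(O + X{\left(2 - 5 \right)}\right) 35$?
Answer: $5565$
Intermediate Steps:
$X{\left(M \right)} = - 5 M^{3}$
$O = 24$ ($O = \left(-4 - 4\right) \left(-3\right) = \left(-8\right) \left(-3\right) = 24$)
$\left(O + X{\left(2 - 5 \right)}\right) 35 = \left(24 - 5 \left(2 - 5\right)^{3}\right) 35 = \left(24 - 5 \left(-3\right)^{3}\right) 35 = \left(24 - -135\right) 35 = \left(24 + 135\right) 35 = 159 \cdot 35 = 5565$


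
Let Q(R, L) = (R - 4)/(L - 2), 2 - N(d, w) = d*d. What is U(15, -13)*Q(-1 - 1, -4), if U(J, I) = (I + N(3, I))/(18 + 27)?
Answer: -4/9 ≈ -0.44444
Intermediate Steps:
N(d, w) = 2 - d² (N(d, w) = 2 - d*d = 2 - d²)
Q(R, L) = (-4 + R)/(-2 + L)
U(J, I) = -7/45 + I/45 (U(J, I) = (I + (2 - 1*3²))/(18 + 27) = (I + (2 - 1*9))/45 = (I + (2 - 9))*(1/45) = (I - 7)*(1/45) = (-7 + I)*(1/45) = -7/45 + I/45)
U(15, -13)*Q(-1 - 1, -4) = (-7/45 + (1/45)*(-13))*((-4 + (-1 - 1))/(-2 - 4)) = (-7/45 - 13/45)*((-4 - 2)/(-6)) = -(-2)*(-6)/27 = -4/9*1 = -4/9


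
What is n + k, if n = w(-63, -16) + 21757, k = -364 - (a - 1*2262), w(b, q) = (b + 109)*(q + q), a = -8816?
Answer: 30999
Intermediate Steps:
w(b, q) = 2*q*(109 + b) (w(b, q) = (109 + b)*(2*q) = 2*q*(109 + b))
k = 10714 (k = -364 - (-8816 - 1*2262) = -364 - (-8816 - 2262) = -364 - 1*(-11078) = -364 + 11078 = 10714)
n = 20285 (n = 2*(-16)*(109 - 63) + 21757 = 2*(-16)*46 + 21757 = -1472 + 21757 = 20285)
n + k = 20285 + 10714 = 30999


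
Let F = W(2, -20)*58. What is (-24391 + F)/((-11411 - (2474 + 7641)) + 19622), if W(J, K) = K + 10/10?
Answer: 25493/1904 ≈ 13.389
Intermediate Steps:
W(J, K) = 1 + K (W(J, K) = K + 10*(⅒) = K + 1 = 1 + K)
F = -1102 (F = (1 - 20)*58 = -19*58 = -1102)
(-24391 + F)/((-11411 - (2474 + 7641)) + 19622) = (-24391 - 1102)/((-11411 - (2474 + 7641)) + 19622) = -25493/((-11411 - 1*10115) + 19622) = -25493/((-11411 - 10115) + 19622) = -25493/(-21526 + 19622) = -25493/(-1904) = -25493*(-1/1904) = 25493/1904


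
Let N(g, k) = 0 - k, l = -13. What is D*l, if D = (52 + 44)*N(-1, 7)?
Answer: 8736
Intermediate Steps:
N(g, k) = -k
D = -672 (D = (52 + 44)*(-1*7) = 96*(-7) = -672)
D*l = -672*(-13) = 8736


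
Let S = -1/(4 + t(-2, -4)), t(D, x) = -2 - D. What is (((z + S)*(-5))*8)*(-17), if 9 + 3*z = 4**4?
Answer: 167450/3 ≈ 55817.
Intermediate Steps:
z = 247/3 (z = -3 + (1/3)*4**4 = -3 + (1/3)*256 = -3 + 256/3 = 247/3 ≈ 82.333)
S = -1/4 (S = -1/(4 + (-2 - 1*(-2))) = -1/(4 + (-2 + 2)) = -1/(4 + 0) = -1/4 ≈ -0.25000)
(((z + S)*(-5))*8)*(-17) = (((247/3 - 1/4)*(-5))*8)*(-17) = (((985/12)*(-5))*8)*(-17) = -4925/12*8*(-17) = -9850/3*(-17) = 167450/3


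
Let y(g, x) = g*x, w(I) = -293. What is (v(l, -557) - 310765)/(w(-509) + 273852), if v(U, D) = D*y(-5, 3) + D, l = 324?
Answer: -302967/273559 ≈ -1.1075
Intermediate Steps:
v(U, D) = -14*D (v(U, D) = D*(-5*3) + D = D*(-15) + D = -15*D + D = -14*D)
(v(l, -557) - 310765)/(w(-509) + 273852) = (-14*(-557) - 310765)/(-293 + 273852) = (7798 - 310765)/273559 = -302967*1/273559 = -302967/273559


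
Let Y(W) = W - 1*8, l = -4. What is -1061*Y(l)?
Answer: 12732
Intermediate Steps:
Y(W) = -8 + W (Y(W) = W - 8 = -8 + W)
-1061*Y(l) = -1061*(-8 - 4) = -1061*(-12) = 12732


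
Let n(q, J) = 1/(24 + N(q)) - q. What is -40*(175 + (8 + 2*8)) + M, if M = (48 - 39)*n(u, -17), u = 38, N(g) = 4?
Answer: -232447/28 ≈ -8301.7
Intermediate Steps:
n(q, J) = 1/28 - q (n(q, J) = 1/(24 + 4) - q = 1/28 - q)
M = -9567/28 (M = (48 - 39)*(1/28 - 1*38) = 9*(1/28 - 38) = 9*(-1063/28) = -9567/28 ≈ -341.68)
-40*(175 + (8 + 2*8)) + M = -40*(175 + (8 + 2*8)) - 9567/28 = -40*(175 + (8 + 16)) - 9567/28 = -40*(175 + 24) - 9567/28 = -40*199 - 9567/28 = -7960 - 9567/28 = -232447/28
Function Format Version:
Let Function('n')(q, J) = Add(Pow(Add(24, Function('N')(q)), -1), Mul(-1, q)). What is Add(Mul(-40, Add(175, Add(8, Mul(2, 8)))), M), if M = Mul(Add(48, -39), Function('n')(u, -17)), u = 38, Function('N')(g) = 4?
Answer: Rational(-232447, 28) ≈ -8301.7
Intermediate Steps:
Function('n')(q, J) = Add(Rational(1, 28), Mul(-1, q)) (Function('n')(q, J) = Add(Pow(Add(24, 4), -1), Mul(-1, q)) = Add(Pow(28, -1), Mul(-1, q)) = Add(Rational(1, 28), Mul(-1, q)))
M = Rational(-9567, 28) (M = Mul(Add(48, -39), Add(Rational(1, 28), Mul(-1, 38))) = Mul(9, Add(Rational(1, 28), -38)) = Mul(9, Rational(-1063, 28)) = Rational(-9567, 28) ≈ -341.68)
Add(Mul(-40, Add(175, Add(8, Mul(2, 8)))), M) = Add(Mul(-40, Add(175, Add(8, Mul(2, 8)))), Rational(-9567, 28)) = Add(Mul(-40, Add(175, Add(8, 16))), Rational(-9567, 28)) = Add(Mul(-40, Add(175, 24)), Rational(-9567, 28)) = Add(Mul(-40, 199), Rational(-9567, 28)) = Add(-7960, Rational(-9567, 28)) = Rational(-232447, 28)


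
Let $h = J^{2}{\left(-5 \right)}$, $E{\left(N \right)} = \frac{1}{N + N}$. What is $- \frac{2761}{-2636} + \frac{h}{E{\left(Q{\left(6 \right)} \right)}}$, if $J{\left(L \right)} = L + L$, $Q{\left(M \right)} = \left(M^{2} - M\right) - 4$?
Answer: $\frac{13709961}{2636} \approx 5201.0$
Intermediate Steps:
$Q{\left(M \right)} = -4 + M^{2} - M$
$J{\left(L \right)} = 2 L$
$E{\left(N \right)} = \frac{1}{2 N}$
$h = 100$ ($h = \left(2 \left(-5\right)\right)^{2} = \left(-10\right)^{2} = 100$)
$- \frac{2761}{-2636} + \frac{h}{E{\left(Q{\left(6 \right)} \right)}} = - \frac{2761}{-2636} + \frac{100}{\frac{1}{2} \frac{1}{-4 + 6^{2} - 6}} = \left(-2761\right) \left(- \frac{1}{2636}\right) + \frac{100}{\frac{1}{2} \frac{1}{-4 + 36 - 6}} = \frac{2761}{2636} + \frac{100}{\frac{1}{2} \cdot \frac{1}{26}} = \frac{2761}{2636} + 100 \frac{1}{\frac{1}{52}} = \frac{2761}{2636} + 100 \cdot 52 = \frac{2761}{2636} + 5200 = \frac{13709961}{2636}$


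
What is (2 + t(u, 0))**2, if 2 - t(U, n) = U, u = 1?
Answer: 9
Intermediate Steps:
t(U, n) = 2 - U
(2 + t(u, 0))**2 = (2 + (2 - 1*1))**2 = (2 + (2 - 1))**2 = (2 + 1)**2 = 3**2 = 9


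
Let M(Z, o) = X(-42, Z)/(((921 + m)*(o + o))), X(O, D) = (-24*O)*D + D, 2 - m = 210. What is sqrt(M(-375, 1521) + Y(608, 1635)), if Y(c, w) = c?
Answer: sqrt(1879953970818)/55614 ≈ 24.654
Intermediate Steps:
m = -208 (m = 2 - 1*210 = 2 - 210 = -208)
X(O, D) = D - 24*D*O (X(O, D) = -24*D*O + D = D - 24*D*O)
M(Z, o) = 1009*Z/(1426*o) (M(Z, o) = (Z*(1 - 24*(-42)))/(((921 - 208)*(o + o))) = (Z*(1 + 1008))/((713*(2*o))) = (Z*1009)/((1426*o)) = (1009*Z)*(1/(1426*o)) = 1009*Z/(1426*o))
sqrt(M(-375, 1521) + Y(608, 1635)) = sqrt((1009/1426)*(-375)/1521 + 608) = sqrt((1009/1426)*(-375)*(1/1521) + 608) = sqrt(-126125/722982 + 608) = sqrt(439446931/722982) = sqrt(1879953970818)/55614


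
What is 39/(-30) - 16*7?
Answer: -1133/10 ≈ -113.30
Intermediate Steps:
39/(-30) - 16*7 = 39*(-1/30) - 112 = -13/10 - 112 = -1133/10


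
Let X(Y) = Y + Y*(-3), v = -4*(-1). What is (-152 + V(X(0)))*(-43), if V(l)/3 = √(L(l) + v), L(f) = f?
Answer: 6278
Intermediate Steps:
v = 4
X(Y) = -2*Y (X(Y) = Y - 3*Y = -2*Y)
V(l) = 3*√(4 + l) (V(l) = 3*√(l + 4) = 3*√(4 + l))
(-152 + V(X(0)))*(-43) = (-152 + 3*√(4 - 2*0))*(-43) = (-152 + 3*√(4 + 0))*(-43) = (-152 + 3*√4)*(-43) = (-152 + 3*2)*(-43) = (-152 + 6)*(-43) = -146*(-43) = 6278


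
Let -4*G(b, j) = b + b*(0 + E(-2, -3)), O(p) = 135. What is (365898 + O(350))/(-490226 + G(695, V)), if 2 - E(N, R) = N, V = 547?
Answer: -488044/654793 ≈ -0.74534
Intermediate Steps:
E(N, R) = 2 - N
G(b, j) = -5*b/4 (G(b, j) = -(b + b*(0 + (2 - 1*(-2))))/4 = -(b + b*(0 + (2 + 2)))/4 = -(b + b*(0 + 4))/4 = -(b + b*4)/4 = -(b + 4*b)/4 = -5*b/4)
(365898 + O(350))/(-490226 + G(695, V)) = (365898 + 135)/(-490226 - 5/4*695) = 366033/(-490226 - 3475/4) = 366033/(-1964379/4) = 366033*(-4/1964379) = -488044/654793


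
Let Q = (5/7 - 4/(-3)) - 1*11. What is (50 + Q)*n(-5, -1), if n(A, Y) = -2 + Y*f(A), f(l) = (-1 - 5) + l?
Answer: 2586/7 ≈ 369.43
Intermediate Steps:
f(l) = -6 + l
Q = -188/21 (Q = (5*(⅐) - 4*(-⅓)) - 11 = (5/7 + 4/3) - 11 = 43/21 - 11 = -188/21 ≈ -8.9524)
n(A, Y) = -2 + Y*(-6 + A)
(50 + Q)*n(-5, -1) = (50 - 188/21)*(-2 - (-6 - 5)) = 862*(-2 - 1*(-11))/21 = 862*(-2 + 11)/21 = (862/21)*9 = 2586/7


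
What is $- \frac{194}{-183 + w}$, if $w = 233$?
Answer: $- \frac{97}{25} \approx -3.88$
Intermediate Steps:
$- \frac{194}{-183 + w} = - \frac{194}{-183 + 233} = - \frac{194}{50} = \left(-194\right) \frac{1}{50} = - \frac{97}{25}$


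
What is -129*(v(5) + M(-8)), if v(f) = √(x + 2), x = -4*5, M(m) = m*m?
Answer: -8256 - 387*I*√2 ≈ -8256.0 - 547.3*I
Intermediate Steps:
M(m) = m²
x = -20
v(f) = 3*I*√2 (v(f) = √(-20 + 2) = √(-18) = 3*I*√2)
-129*(v(5) + M(-8)) = -129*(3*I*√2 + (-8)²) = -129*(3*I*√2 + 64) = -129*(64 + 3*I*√2) = -8256 - 387*I*√2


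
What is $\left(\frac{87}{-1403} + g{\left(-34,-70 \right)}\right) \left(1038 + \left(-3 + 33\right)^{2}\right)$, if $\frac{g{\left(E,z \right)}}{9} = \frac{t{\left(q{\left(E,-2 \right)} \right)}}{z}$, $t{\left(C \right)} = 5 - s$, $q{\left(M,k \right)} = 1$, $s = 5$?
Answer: $- \frac{168606}{1403} \approx -120.18$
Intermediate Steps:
$t{\left(C \right)} = 0$ ($t{\left(C \right)} = 5 - 5 = 0$)
$g{\left(E,z \right)} = 0$ ($g{\left(E,z \right)} = 9 \frac{0}{z} = 9 \cdot 0 = 0$)
$\left(\frac{87}{-1403} + g{\left(-34,-70 \right)}\right) \left(1038 + \left(-3 + 33\right)^{2}\right) = \left(\frac{87}{-1403} + 0\right) \left(1038 + \left(-3 + 33\right)^{2}\right) = \left(87 \left(- \frac{1}{1403}\right) + 0\right) \left(1038 + 30^{2}\right) = \left(- \frac{87}{1403} + 0\right) \left(1038 + 900\right) = \left(- \frac{87}{1403}\right) 1938 = - \frac{168606}{1403}$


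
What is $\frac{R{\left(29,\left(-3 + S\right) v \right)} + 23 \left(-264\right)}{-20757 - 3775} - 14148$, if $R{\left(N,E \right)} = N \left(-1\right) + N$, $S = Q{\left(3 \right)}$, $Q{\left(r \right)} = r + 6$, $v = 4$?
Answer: $- \frac{86768166}{6133} \approx -14148.0$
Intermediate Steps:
$Q{\left(r \right)} = 6 + r$
$S = 9$ ($S = 6 + 3 = 9$)
$R{\left(N,E \right)} = 0$ ($R{\left(N,E \right)} = - N + N = 0$)
$\frac{R{\left(29,\left(-3 + S\right) v \right)} + 23 \left(-264\right)}{-20757 - 3775} - 14148 = \frac{0 + 23 \left(-264\right)}{-20757 - 3775} - 14148 = \frac{0 - 6072}{-24532} - 14148 = \left(-6072\right) \left(- \frac{1}{24532}\right) - 14148 = \frac{1518}{6133} - 14148 = - \frac{86768166}{6133}$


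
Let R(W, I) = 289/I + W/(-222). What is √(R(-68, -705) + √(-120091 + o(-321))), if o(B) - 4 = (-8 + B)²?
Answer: √(-7834195 + 75603025*I*√11846)/8695 ≈ 7.3735 + 7.3805*I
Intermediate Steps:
R(W, I) = 289/I - W/222 (R(W, I) = 289/I + W*(-1/222) = 289/I - W/222)
o(B) = 4 + (-8 + B)²
√(R(-68, -705) + √(-120091 + o(-321))) = √((289/(-705) - 1/222*(-68)) + √(-120091 + (4 + (-8 - 321)²))) = √((289*(-1/705) + 34/111) + √(-120091 + (4 + (-329)²))) = √((-289/705 + 34/111) + √(-120091 + (4 + 108241))) = √(-901/8695 + √(-120091 + 108245)) = √(-901/8695 + √(-11846)) = √(-901/8695 + I*√11846)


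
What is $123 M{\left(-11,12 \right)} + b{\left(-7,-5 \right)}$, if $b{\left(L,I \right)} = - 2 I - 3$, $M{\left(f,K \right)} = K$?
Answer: $1483$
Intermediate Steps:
$b{\left(L,I \right)} = -3 - 2 I$
$123 M{\left(-11,12 \right)} + b{\left(-7,-5 \right)} = 123 \cdot 12 - -7 = 1476 + \left(-3 + 10\right) = 1476 + 7 = 1483$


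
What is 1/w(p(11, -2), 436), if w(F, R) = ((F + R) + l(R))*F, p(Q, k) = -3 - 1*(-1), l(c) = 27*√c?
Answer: 217/129488 - 27*√109/129488 ≈ -0.00050111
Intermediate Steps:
p(Q, k) = -2 (p(Q, k) = -3 + 1 = -2)
w(F, R) = F*(F + R + 27*√R) (w(F, R) = ((F + R) + 27*√R)*F = (F + R + 27*√R)*F = F*(F + R + 27*√R))
1/w(p(11, -2), 436) = 1/(-2*(-2 + 436 + 27*√436)) = 1/(-2*(-2 + 436 + 27*(2*√109))) = 1/(-2*(-2 + 436 + 54*√109)) = 1/(-2*(434 + 54*√109)) = 1/(-868 - 108*√109)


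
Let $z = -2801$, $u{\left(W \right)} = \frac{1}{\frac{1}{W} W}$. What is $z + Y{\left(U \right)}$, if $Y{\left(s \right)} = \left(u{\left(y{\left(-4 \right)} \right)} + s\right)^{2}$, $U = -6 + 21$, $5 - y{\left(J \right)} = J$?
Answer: $-2545$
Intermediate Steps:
$y{\left(J \right)} = 5 - J$
$u{\left(W \right)} = 1$ ($u{\left(W \right)} = 1^{-1} = 1$)
$U = 15$
$Y{\left(s \right)} = \left(1 + s\right)^{2}$
$z + Y{\left(U \right)} = -2801 + \left(1 + 15\right)^{2} = -2801 + 16^{2} = -2801 + 256 = -2545$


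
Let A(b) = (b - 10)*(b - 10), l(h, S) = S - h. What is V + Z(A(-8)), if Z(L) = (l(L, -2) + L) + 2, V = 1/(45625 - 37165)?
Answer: 1/8460 ≈ 0.00011820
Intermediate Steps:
A(b) = (-10 + b)² (A(b) = (-10 + b)*(-10 + b) = (-10 + b)²)
V = 1/8460 ≈ 0.00011820
Z(L) = 0 (Z(L) = ((-2 - L) + L) + 2 = -2 + 2 = 0)
V + Z(A(-8)) = 1/8460 + 0 = 1/8460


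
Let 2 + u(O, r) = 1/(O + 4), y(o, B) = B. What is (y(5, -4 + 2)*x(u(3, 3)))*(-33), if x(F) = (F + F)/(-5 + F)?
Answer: 143/4 ≈ 35.750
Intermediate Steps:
u(O, r) = -2 + 1/(4 + O) (u(O, r) = -2 + 1/(O + 4) = -2 + 1/(4 + O))
x(F) = 2*F/(-5 + F) (x(F) = (2*F)/(-5 + F) = 2*F/(-5 + F))
(y(5, -4 + 2)*x(u(3, 3)))*(-33) = ((-4 + 2)*(2*((-7 - 2*3)/(4 + 3))/(-5 + (-7 - 2*3)/(4 + 3))))*(-33) = -4*(-7 - 6)/7/(-5 + (-7 - 6)/7)*(-33) = -4*(⅐)*(-13)/(-5 + (⅐)*(-13))*(-33) = -4*(-13)/(7*(-5 - 13/7))*(-33) = -4*(-13)/(7*(-48/7))*(-33) = -4*(-13)*(-7)/(7*48)*(-33) = -2*13/24*(-33) = -13/12*(-33) = 143/4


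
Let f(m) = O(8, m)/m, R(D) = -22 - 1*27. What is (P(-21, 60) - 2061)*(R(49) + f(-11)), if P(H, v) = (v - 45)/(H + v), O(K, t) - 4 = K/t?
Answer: 159790420/1573 ≈ 1.0158e+5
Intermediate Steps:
O(K, t) = 4 + K/t
R(D) = -49 (R(D) = -22 - 27 = -49)
f(m) = (4 + 8/m)/m
P(H, v) = (-45 + v)/(H + v)
(P(-21, 60) - 2061)*(R(49) + f(-11)) = ((-45 + 60)/(-21 + 60) - 2061)*(-49 + 4*(2 - 11)/(-11)**2) = (15/39 - 2061)*(-49 + 4*(1/121)*(-9)) = ((1/39)*15 - 2061)*(-49 - 36/121) = (5/13 - 2061)*(-5965/121) = -26788/13*(-5965/121) = 159790420/1573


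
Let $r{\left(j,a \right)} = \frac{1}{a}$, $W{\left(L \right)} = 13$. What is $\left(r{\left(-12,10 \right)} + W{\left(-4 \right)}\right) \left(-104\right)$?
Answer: $- \frac{6812}{5} \approx -1362.4$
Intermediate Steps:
$\left(r{\left(-12,10 \right)} + W{\left(-4 \right)}\right) \left(-104\right) = \left(\frac{1}{10} + 13\right) \left(-104\right) = \frac{131}{10} \left(-104\right) = - \frac{6812}{5}$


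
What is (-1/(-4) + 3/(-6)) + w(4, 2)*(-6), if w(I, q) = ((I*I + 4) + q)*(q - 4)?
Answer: 1055/4 ≈ 263.75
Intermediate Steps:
w(I, q) = (-4 + q)*(4 + q + I**2) (w(I, q) = ((I**2 + 4) + q)*(-4 + q) = ((4 + I**2) + q)*(-4 + q) = (4 + q + I**2)*(-4 + q) = (-4 + q)*(4 + q + I**2))
(-1/(-4) + 3/(-6)) + w(4, 2)*(-6) = (-1/(-4) + 3/(-6)) + (-16 + 2**2 - 4*4**2 + 2*4**2)*(-6) = (-1*(-1/4) + 3*(-1/6)) + (-16 + 4 - 4*16 + 2*16)*(-6) = (1/4 - 1/2) + (-16 + 4 - 64 + 32)*(-6) = -1/4 - 44*(-6) = -1/4 + 264 = 1055/4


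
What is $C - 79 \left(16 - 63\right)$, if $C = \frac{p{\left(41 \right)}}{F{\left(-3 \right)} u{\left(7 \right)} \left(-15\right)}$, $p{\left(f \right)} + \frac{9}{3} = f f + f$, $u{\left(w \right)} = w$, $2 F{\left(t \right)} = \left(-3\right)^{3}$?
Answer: $\frac{1169977}{315} \approx 3714.2$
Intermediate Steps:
$F{\left(t \right)} = - \frac{27}{2}$ ($F{\left(t \right)} = \frac{\left(-3\right)^{3}}{2} = \frac{1}{2} \left(-27\right) = - \frac{27}{2}$)
$p{\left(f \right)} = -3 + f + f^{2}$ ($p{\left(f \right)} = -3 + \left(f f + f\right) = -3 + \left(f^{2} + f\right) = -3 + \left(f + f^{2}\right) = -3 + f + f^{2}$)
$C = \frac{382}{315}$ ($C = \frac{-3 + 41 + 41^{2}}{\left(- \frac{27}{2}\right) 7 \left(-15\right)} = \frac{-3 + 41 + 1681}{\left(- \frac{189}{2}\right) \left(-15\right)} = \frac{1719}{\frac{2835}{2}} = 1719 \cdot \frac{2}{2835} = \frac{382}{315} \approx 1.2127$)
$C - 79 \left(16 - 63\right) = \frac{382}{315} - 79 \left(16 - 63\right) = \frac{382}{315} - -3713 = \frac{382}{315} + 3713 = \frac{1169977}{315}$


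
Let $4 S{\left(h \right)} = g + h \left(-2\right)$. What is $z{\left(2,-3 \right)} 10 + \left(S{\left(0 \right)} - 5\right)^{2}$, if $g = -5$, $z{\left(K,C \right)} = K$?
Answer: $\frac{945}{16} \approx 59.063$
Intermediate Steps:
$S{\left(h \right)} = - \frac{5}{4} - \frac{h}{2}$ ($S{\left(h \right)} = \frac{-5 + h \left(-2\right)}{4} = \frac{-5 - 2 h}{4} = - \frac{5}{4} - \frac{h}{2}$)
$z{\left(2,-3 \right)} 10 + \left(S{\left(0 \right)} - 5\right)^{2} = 2 \cdot 10 + \left(\left(- \frac{5}{4} - 0\right) - 5\right)^{2} = 20 + \left(\left(- \frac{5}{4} + 0\right) - 5\right)^{2} = 20 + \left(- \frac{5}{4} - 5\right)^{2} = 20 + \left(- \frac{25}{4}\right)^{2} = 20 + \frac{625}{16} = \frac{945}{16}$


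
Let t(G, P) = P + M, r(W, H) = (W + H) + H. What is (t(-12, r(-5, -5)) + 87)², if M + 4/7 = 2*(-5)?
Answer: 184900/49 ≈ 3773.5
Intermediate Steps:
r(W, H) = W + 2*H (r(W, H) = (H + W) + H = W + 2*H)
M = -74/7 (M = -4/7 + 2*(-5) = -4/7 - 10 = -74/7 ≈ -10.571)
t(G, P) = -74/7 + P (t(G, P) = P - 74/7 = -74/7 + P)
(t(-12, r(-5, -5)) + 87)² = ((-74/7 + (-5 + 2*(-5))) + 87)² = ((-74/7 + (-5 - 10)) + 87)² = ((-74/7 - 15) + 87)² = (-179/7 + 87)² = (430/7)² = 184900/49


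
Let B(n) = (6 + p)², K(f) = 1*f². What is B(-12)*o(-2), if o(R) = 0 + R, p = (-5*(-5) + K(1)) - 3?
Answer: -1682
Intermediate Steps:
K(f) = f²
p = 23 (p = (-5*(-5) + 1²) - 3 = (25 + 1) - 3 = 26 - 3 = 23)
B(n) = 841 (B(n) = (6 + 23)² = 29² = 841)
o(R) = R
B(-12)*o(-2) = 841*(-2) = -1682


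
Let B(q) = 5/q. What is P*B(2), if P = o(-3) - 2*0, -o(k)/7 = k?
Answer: 105/2 ≈ 52.500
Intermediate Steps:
o(k) = -7*k
P = 21 (P = -7*(-3) - 2*0 = 21 + 0 = 21)
P*B(2) = 21*(5/2) = 105/2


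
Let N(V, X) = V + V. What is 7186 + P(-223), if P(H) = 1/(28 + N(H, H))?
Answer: 3003747/418 ≈ 7186.0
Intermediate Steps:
N(V, X) = 2*V
P(H) = 1/(28 + 2*H)
7186 + P(-223) = 7186 + 1/(2*(14 - 223)) = 7186 + (½)/(-209) = 7186 + (½)*(-1/209) = 7186 - 1/418 = 3003747/418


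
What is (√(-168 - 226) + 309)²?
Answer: (309 + I*√394)² ≈ 95087.0 + 12267.0*I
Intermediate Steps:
(√(-168 - 226) + 309)² = (√(-394) + 309)² = (I*√394 + 309)² = (309 + I*√394)²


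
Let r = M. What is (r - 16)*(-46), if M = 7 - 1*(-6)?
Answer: 138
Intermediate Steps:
M = 13 (M = 7 + 6 = 13)
r = 13
(r - 16)*(-46) = (13 - 16)*(-46) = -3*(-46) = 138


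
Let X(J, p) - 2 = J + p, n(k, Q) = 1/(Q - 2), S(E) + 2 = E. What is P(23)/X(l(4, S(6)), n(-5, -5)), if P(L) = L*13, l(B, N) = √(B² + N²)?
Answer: -27209/1399 + 58604*√2/1399 ≈ 39.792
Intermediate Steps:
S(E) = -2 + E
n(k, Q) = 1/(-2 + Q)
P(L) = 13*L
X(J, p) = 2 + J + p (X(J, p) = 2 + (J + p) = 2 + J + p)
P(23)/X(l(4, S(6)), n(-5, -5)) = (13*23)/(2 + √(4² + (-2 + 6)²) + 1/(-2 - 5)) = 299/(2 + √(16 + 4²) + 1/(-7)) = 299/(2 + √(16 + 16) - ⅐) = 299/(2 + √32 - ⅐) = 299/(2 + 4*√2 - ⅐) = 299/(13/7 + 4*√2)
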